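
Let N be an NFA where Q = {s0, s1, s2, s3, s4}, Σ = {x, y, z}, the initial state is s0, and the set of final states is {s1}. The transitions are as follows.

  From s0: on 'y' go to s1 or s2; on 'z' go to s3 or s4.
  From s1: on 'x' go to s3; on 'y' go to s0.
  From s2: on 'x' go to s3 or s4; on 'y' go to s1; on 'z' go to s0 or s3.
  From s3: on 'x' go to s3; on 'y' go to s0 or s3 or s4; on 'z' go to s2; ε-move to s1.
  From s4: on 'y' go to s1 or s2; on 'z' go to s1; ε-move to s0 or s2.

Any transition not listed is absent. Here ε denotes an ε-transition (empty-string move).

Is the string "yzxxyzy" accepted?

Yes

Start in {s0}.
Read 'y': {s0} → {s1, s2}.
Read 'z': {s1, s2} → {s0, s1, s3}.
Read 'x': {s0, s1, s3} → {s1, s3}.
Read 'x': {s1, s3} → {s1, s3}.
Read 'y': {s1, s3} → {s0, s1, s2, s3, s4}.
Read 'z': {s0, s1, s2, s3, s4} → {s0, s1, s2, s3, s4}.
Read 'y': {s0, s1, s2, s3, s4} → {s0, s1, s2, s3, s4}.
The final set {s0, s1, s2, s3, s4} contains the accepting state s1.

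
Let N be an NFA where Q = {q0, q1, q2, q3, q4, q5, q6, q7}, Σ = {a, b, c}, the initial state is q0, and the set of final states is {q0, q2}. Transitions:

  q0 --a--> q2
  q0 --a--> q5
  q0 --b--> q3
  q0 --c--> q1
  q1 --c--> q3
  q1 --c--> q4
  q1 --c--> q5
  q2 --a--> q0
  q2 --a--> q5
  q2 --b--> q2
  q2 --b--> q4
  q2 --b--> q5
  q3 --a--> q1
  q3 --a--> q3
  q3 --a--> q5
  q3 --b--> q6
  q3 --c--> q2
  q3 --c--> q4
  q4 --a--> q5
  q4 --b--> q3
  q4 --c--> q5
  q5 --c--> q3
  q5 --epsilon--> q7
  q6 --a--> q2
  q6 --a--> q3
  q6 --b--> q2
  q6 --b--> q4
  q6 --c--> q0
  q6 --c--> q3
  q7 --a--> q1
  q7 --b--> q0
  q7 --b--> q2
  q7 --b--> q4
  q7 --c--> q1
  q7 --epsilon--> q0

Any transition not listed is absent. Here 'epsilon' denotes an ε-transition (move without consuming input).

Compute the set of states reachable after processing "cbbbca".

Start in {q0}.
Read 'c': {q0} → {q1}.
Read 'b': {q1} → ∅.
The set is empty and remains empty for the remaining 4 symbols.

∅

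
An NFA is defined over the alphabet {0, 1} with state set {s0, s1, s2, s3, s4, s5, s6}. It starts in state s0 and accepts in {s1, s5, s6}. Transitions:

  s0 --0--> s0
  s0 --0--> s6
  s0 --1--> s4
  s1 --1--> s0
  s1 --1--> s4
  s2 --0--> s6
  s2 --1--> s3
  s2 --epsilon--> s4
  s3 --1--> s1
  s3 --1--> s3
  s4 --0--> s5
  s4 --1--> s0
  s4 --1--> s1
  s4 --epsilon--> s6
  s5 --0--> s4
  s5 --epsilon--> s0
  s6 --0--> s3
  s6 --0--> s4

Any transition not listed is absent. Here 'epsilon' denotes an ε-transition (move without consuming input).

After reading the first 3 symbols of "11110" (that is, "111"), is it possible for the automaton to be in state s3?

Start in {s0}.
Read '1': {s0} → {s4, s6}.
Read '1': {s4, s6} → {s0, s1}.
Read '1': {s0, s1} → {s0, s4, s6}.
State s3 is not in {s0, s4, s6}.

No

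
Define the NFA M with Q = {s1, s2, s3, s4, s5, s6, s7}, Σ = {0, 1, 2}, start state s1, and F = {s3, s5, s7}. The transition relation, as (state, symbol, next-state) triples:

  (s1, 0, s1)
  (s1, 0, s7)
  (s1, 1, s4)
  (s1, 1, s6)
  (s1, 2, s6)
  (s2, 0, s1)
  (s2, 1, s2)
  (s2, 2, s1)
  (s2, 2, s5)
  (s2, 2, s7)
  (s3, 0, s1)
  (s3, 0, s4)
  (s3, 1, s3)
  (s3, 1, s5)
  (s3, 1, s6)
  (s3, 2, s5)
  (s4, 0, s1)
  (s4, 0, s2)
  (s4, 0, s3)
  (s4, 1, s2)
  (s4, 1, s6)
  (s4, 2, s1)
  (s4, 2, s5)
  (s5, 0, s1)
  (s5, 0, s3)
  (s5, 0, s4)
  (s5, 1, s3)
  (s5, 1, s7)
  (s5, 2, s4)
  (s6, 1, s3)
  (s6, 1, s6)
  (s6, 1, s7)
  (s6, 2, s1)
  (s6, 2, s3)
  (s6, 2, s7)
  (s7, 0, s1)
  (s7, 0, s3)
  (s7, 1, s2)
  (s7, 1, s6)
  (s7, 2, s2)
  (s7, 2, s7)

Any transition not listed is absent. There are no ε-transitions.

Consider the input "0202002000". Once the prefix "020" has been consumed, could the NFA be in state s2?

Start in {s1}.
Read '0': s1→{s1, s7}; now {s1, s7}.
Read '2': s1→{s6}, s7→{s2, s7}; now {s2, s6, s7}.
Read '0': s2→{s1}, s6→∅, s7→{s1, s3}; now {s1, s3}.
State s2 is not in {s1, s3}.

No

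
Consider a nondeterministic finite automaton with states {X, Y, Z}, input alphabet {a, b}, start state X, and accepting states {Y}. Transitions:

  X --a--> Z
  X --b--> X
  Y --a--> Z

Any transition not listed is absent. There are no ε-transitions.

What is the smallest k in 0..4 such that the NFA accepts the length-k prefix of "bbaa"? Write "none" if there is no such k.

none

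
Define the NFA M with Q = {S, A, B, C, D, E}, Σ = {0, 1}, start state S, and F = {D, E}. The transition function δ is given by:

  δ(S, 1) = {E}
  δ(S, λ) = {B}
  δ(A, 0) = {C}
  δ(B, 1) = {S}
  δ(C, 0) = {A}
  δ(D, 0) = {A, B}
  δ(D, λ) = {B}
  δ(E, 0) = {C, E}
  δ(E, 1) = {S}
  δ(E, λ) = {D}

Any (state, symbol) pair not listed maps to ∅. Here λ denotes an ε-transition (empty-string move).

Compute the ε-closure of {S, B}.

{S, B}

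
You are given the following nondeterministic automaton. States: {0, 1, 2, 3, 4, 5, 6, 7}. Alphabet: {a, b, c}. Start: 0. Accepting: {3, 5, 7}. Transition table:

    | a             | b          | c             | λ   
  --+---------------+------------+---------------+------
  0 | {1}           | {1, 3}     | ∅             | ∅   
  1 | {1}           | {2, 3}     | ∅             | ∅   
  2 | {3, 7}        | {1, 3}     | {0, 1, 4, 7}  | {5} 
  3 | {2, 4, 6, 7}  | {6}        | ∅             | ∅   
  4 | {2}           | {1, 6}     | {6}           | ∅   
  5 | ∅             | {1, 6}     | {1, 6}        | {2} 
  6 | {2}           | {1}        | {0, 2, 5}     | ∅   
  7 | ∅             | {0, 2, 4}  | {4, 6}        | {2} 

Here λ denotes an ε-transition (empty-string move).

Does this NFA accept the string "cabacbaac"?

Start in {0}.
Read 'c': 0→∅; now ∅.
The set is empty and remains empty for the remaining 8 symbols.
The final set ∅ contains no accepting state.

No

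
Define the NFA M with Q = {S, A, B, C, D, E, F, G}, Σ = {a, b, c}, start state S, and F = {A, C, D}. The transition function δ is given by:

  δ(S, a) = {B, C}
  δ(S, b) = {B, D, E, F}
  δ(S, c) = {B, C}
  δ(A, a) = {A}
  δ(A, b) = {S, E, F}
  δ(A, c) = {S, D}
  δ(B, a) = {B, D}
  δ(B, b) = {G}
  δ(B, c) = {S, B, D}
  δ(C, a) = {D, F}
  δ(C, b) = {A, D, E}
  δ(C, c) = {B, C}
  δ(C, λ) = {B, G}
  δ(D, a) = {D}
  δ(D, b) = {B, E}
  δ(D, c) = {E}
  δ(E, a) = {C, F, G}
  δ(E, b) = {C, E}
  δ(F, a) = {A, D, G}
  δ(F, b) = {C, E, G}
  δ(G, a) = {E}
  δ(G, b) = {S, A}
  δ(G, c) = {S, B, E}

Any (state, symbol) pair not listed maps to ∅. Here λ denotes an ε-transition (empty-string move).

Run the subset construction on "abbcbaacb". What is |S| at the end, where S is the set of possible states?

Start in {S}.
Read 'a': S→{B, C}; union {B, C}; ε-closure = {B, C, G}.
Read 'b': B→{G}, C→{A, D, E}, G→{S, A}; now {S, A, D, E, G}.
Read 'b': S→{B, D, E, F}, A→{S, E, F}, D→{B, E}, E→{C, E}, G→{S, A}; union {S, A, B, C, D, E, F}; ε-closure = {S, A, B, C, D, E, F, G}.
Read 'c': S→{B, C}, A→{S, D}, B→{S, B, D}, C→{B, C}, D→{E}, E→∅, F→∅, G→{S, B, E}; union {S, B, C, D, E}; ε-closure = {S, B, C, D, E, G}.
Read 'b': S→{B, D, E, F}, B→{G}, C→{A, D, E}, D→{B, E}, E→{C, E}, G→{S, A}; now {S, A, B, C, D, E, F, G}.
Read 'a': S→{B, C}, A→{A}, B→{B, D}, C→{D, F}, D→{D}, E→{C, F, G}, F→{A, D, G}, G→{E}; now {A, B, C, D, E, F, G}.
Read 'a': A→{A}, B→{B, D}, C→{D, F}, D→{D}, E→{C, F, G}, F→{A, D, G}, G→{E}; now {A, B, C, D, E, F, G}.
Read 'c': A→{S, D}, B→{S, B, D}, C→{B, C}, D→{E}, E→∅, F→∅, G→{S, B, E}; union {S, B, C, D, E}; ε-closure = {S, B, C, D, E, G}.
Read 'b': S→{B, D, E, F}, B→{G}, C→{A, D, E}, D→{B, E}, E→{C, E}, G→{S, A}; now {S, A, B, C, D, E, F, G}.
That set has 8 states.

8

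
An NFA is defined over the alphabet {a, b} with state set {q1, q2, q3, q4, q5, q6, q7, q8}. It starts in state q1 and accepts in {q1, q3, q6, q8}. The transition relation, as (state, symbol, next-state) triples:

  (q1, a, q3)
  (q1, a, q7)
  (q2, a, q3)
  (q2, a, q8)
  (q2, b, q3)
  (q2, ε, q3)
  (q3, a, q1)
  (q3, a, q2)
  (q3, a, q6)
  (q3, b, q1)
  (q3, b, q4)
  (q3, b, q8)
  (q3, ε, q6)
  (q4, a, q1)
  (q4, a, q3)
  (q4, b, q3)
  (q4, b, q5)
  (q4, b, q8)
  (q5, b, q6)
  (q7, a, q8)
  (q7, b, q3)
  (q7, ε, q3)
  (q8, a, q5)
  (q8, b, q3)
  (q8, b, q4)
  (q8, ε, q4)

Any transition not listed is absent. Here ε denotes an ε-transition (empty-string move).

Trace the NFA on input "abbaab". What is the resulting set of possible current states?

Start in {q1}.
Read 'a': {q1} → {q3, q6, q7}.
Read 'b': {q3, q6, q7} → {q1, q3, q4, q6, q8}.
Read 'b': {q1, q3, q4, q6, q8} → {q1, q3, q4, q5, q6, q8}.
Read 'a': {q1, q3, q4, q5, q6, q8} → {q1, q2, q3, q5, q6, q7}.
Read 'a': {q1, q2, q3, q5, q6, q7} → {q1, q2, q3, q4, q6, q7, q8}.
Read 'b': {q1, q2, q3, q4, q6, q7, q8} → {q1, q3, q4, q5, q6, q8}.

{q1, q3, q4, q5, q6, q8}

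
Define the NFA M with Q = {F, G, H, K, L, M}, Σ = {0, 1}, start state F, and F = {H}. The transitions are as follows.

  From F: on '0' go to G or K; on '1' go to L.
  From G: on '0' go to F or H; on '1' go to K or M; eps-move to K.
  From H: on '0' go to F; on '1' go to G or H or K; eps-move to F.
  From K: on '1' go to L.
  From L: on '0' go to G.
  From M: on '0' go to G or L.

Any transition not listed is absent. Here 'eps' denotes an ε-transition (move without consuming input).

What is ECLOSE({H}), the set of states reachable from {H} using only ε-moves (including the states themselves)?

{F, H}

Begin with {H}.
ε-move H → F; add F.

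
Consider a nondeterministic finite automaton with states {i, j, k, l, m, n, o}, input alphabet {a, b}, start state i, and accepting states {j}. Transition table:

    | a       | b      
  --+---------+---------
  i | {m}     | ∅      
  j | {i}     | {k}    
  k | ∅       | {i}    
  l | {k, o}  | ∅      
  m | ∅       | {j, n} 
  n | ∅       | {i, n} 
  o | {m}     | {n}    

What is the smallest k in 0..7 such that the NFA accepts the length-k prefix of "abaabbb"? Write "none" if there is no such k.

2

Start in {i}.
Read 'a': i→{m}; now {m}.
Read 'b': m→{j, n}; now {j, n}.
None of the earlier sets intersect F, but {j, n} does.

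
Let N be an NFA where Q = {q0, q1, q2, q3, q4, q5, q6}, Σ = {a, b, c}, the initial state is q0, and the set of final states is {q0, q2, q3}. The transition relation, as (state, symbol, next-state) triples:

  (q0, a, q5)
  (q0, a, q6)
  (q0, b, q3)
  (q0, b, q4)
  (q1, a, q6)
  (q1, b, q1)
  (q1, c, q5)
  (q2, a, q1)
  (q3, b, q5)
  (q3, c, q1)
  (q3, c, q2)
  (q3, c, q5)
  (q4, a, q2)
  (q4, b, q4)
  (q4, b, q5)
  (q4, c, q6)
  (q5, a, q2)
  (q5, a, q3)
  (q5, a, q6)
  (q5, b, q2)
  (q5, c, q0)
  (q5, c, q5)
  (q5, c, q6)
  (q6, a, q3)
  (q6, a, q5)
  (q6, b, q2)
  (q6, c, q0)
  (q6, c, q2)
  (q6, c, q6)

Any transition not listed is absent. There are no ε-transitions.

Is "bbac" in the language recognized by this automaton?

Start in {q0}.
Read 'b': {q0} → {q3, q4}.
Read 'b': {q3, q4} → {q4, q5}.
Read 'a': {q4, q5} → {q2, q3, q6}.
Read 'c': {q2, q3, q6} → {q0, q1, q2, q5, q6}.
The final set {q0, q1, q2, q5, q6} contains the accepting states q0, q2.

Yes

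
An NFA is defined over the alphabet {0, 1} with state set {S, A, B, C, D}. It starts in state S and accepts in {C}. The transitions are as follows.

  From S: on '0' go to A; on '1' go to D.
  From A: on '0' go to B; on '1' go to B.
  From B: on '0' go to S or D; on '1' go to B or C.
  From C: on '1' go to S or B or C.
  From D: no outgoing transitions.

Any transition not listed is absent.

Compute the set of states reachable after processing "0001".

Start in {S}.
Read '0': {S} → {A}.
Read '0': {A} → {B}.
Read '0': {B} → {S, D}.
Read '1': {S, D} → {D}.

{D}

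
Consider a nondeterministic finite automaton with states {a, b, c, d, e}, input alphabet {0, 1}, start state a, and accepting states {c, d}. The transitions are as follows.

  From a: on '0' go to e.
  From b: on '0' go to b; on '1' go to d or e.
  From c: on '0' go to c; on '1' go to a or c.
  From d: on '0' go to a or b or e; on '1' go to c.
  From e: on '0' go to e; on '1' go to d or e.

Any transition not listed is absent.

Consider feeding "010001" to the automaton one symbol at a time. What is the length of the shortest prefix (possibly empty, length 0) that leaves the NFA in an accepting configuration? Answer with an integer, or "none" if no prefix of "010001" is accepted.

Start in {a}.
Read '0': a→{e}; now {e}.
Read '1': e→{d, e}; now {d, e}.
None of the earlier sets intersect F, but {d, e} does.

2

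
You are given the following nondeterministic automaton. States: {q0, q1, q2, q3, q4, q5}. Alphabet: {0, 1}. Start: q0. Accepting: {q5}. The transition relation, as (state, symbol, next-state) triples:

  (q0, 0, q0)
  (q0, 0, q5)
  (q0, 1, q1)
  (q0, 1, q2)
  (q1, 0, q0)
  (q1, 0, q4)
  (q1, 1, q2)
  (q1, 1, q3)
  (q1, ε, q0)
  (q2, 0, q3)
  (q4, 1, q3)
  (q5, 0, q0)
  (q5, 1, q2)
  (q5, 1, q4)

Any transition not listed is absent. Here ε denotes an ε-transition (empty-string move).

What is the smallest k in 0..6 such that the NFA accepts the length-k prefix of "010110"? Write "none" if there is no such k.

Start in {q0}.
Read '0': {q0} → {q0, q5}.
None of the earlier sets intersect F, but {q0, q5} does.

1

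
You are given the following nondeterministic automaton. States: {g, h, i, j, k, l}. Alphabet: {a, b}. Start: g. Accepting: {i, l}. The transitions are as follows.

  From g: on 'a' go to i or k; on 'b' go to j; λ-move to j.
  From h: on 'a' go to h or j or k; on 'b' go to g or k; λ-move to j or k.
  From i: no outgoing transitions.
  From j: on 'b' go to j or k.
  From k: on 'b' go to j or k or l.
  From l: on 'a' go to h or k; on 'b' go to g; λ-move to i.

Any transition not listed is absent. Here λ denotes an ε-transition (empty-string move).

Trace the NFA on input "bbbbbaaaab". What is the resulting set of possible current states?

{g, i, j, k, l}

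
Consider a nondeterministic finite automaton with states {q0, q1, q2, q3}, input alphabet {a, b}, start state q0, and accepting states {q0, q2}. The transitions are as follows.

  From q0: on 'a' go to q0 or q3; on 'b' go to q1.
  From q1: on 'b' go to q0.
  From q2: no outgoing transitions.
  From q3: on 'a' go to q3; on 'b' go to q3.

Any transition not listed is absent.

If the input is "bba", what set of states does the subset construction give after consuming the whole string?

Start in {q0}.
Read 'b': {q0} → {q1}.
Read 'b': {q1} → {q0}.
Read 'a': {q0} → {q0, q3}.

{q0, q3}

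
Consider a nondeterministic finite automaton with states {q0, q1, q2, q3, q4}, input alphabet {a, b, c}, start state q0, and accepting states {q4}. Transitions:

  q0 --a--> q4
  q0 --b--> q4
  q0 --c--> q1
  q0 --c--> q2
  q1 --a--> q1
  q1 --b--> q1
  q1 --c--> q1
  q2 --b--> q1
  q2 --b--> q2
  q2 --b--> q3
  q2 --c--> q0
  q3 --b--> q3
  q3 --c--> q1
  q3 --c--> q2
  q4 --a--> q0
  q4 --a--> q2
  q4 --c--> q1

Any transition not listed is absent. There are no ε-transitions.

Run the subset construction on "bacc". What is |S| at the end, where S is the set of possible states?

Start in {q0}.
Read 'b': q0→{q4}; now {q4}.
Read 'a': q4→{q0, q2}; now {q0, q2}.
Read 'c': q0→{q1, q2}, q2→{q0}; now {q0, q1, q2}.
Read 'c': q0→{q1, q2}, q1→{q1}, q2→{q0}; now {q0, q1, q2}.
That set has 3 states.

3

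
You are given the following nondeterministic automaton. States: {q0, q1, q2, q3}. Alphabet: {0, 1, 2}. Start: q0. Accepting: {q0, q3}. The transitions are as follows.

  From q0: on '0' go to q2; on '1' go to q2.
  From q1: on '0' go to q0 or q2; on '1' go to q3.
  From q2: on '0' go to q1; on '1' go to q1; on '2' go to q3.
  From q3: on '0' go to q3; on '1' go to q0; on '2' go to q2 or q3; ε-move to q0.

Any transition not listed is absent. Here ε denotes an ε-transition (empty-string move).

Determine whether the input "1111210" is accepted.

No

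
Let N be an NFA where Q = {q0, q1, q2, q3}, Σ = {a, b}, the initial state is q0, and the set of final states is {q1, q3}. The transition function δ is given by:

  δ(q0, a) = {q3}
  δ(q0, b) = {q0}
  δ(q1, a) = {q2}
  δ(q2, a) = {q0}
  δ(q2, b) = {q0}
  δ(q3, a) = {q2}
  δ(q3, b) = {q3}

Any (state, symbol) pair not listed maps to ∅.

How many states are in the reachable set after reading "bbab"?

1

Start in {q0}.
Read 'b': {q0} → {q0}.
Read 'b': {q0} → {q0}.
Read 'a': {q0} → {q3}.
Read 'b': {q3} → {q3}.
That set has 1 state.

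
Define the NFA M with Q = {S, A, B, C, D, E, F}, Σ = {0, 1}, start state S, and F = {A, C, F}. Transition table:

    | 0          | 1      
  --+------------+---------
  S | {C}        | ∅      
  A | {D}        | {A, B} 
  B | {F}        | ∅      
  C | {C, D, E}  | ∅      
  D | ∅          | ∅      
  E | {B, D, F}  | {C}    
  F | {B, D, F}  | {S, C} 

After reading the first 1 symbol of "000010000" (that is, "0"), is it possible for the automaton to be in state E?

No

Start in {S}.
Read '0': {S} → {C}.
State E is not in {C}.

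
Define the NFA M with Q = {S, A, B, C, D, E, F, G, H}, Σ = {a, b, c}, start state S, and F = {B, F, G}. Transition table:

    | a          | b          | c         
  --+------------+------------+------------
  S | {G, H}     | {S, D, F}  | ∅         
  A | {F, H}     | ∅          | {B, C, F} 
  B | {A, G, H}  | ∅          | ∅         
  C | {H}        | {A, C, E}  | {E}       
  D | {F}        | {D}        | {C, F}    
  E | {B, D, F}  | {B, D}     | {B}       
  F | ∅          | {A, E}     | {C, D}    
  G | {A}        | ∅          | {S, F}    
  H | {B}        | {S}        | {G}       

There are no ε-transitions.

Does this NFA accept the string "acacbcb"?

Start in {S}.
Read 'a': {S} → {G, H}.
Read 'c': {G, H} → {S, F, G}.
Read 'a': {S, F, G} → {A, G, H}.
Read 'c': {A, G, H} → {S, B, C, F, G}.
Read 'b': {S, B, C, F, G} → {S, A, C, D, E, F}.
Read 'c': {S, A, C, D, E, F} → {B, C, D, E, F}.
Read 'b': {B, C, D, E, F} → {A, B, C, D, E}.
The final set {A, B, C, D, E} contains the accepting state B.

Yes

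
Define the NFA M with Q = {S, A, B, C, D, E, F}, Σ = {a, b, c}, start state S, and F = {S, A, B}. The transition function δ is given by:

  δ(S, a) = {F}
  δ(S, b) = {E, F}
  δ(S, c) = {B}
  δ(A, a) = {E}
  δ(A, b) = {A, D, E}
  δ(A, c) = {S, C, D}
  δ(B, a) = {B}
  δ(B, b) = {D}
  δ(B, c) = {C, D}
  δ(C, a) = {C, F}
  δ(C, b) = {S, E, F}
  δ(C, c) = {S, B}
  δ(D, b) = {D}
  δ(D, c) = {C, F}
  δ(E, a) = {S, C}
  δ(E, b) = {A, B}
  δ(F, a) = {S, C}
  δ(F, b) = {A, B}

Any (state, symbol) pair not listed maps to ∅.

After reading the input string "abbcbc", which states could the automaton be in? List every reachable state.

{S, B, C, D, F}

Start in {S}.
Read 'a': S→{F}; now {F}.
Read 'b': F→{A, B}; now {A, B}.
Read 'b': A→{A, D, E}, B→{D}; now {A, D, E}.
Read 'c': A→{S, C, D}, D→{C, F}, E→∅; now {S, C, D, F}.
Read 'b': S→{E, F}, C→{S, E, F}, D→{D}, F→{A, B}; now {S, A, B, D, E, F}.
Read 'c': S→{B}, A→{S, C, D}, B→{C, D}, D→{C, F}, E→∅, F→∅; now {S, B, C, D, F}.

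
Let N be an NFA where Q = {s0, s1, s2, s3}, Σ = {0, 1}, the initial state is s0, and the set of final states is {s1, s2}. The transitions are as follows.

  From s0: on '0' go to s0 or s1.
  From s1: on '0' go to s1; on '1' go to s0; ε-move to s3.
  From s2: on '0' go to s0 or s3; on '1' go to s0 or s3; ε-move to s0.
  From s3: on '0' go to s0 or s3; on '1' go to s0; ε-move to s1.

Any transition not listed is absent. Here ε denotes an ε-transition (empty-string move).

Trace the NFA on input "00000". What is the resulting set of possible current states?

Start in {s0}.
Read '0': s0→{s0, s1}; union {s0, s1}; ε-closure = {s0, s1, s3}.
Read '0': s0→{s0, s1}, s1→{s1}, s3→{s0, s3}; now {s0, s1, s3}.
Read '0': s0→{s0, s1}, s1→{s1}, s3→{s0, s3}; now {s0, s1, s3}.
Read '0': s0→{s0, s1}, s1→{s1}, s3→{s0, s3}; now {s0, s1, s3}.
Read '0': s0→{s0, s1}, s1→{s1}, s3→{s0, s3}; now {s0, s1, s3}.

{s0, s1, s3}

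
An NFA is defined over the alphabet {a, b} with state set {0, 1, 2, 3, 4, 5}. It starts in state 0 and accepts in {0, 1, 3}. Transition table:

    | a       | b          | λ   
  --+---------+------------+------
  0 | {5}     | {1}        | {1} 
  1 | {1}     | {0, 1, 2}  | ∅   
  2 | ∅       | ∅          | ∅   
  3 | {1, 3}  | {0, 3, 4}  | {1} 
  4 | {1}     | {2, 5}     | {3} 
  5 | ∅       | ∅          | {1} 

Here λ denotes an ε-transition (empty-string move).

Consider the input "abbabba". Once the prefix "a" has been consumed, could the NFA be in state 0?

Start: ε-closure({0}) = {0, 1}.
Read 'a': 0→{5}, 1→{1}; now {1, 5}.
State 0 is not in {1, 5}.

No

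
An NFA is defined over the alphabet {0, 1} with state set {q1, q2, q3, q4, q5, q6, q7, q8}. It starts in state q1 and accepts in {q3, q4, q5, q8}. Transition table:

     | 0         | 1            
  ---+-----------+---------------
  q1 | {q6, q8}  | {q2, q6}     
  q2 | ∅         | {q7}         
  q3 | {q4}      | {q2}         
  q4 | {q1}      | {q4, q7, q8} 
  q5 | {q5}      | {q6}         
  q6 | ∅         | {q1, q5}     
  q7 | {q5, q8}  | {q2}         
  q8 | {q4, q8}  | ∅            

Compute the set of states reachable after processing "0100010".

Start in {q1}.
Read '0': q1→{q6, q8}; now {q6, q8}.
Read '1': q6→{q1, q5}, q8→∅; now {q1, q5}.
Read '0': q1→{q6, q8}, q5→{q5}; now {q5, q6, q8}.
Read '0': q5→{q5}, q6→∅, q8→{q4, q8}; now {q4, q5, q8}.
Read '0': q4→{q1}, q5→{q5}, q8→{q4, q8}; now {q1, q4, q5, q8}.
Read '1': q1→{q2, q6}, q4→{q4, q7, q8}, q5→{q6}, q8→∅; now {q2, q4, q6, q7, q8}.
Read '0': q2→∅, q4→{q1}, q6→∅, q7→{q5, q8}, q8→{q4, q8}; now {q1, q4, q5, q8}.

{q1, q4, q5, q8}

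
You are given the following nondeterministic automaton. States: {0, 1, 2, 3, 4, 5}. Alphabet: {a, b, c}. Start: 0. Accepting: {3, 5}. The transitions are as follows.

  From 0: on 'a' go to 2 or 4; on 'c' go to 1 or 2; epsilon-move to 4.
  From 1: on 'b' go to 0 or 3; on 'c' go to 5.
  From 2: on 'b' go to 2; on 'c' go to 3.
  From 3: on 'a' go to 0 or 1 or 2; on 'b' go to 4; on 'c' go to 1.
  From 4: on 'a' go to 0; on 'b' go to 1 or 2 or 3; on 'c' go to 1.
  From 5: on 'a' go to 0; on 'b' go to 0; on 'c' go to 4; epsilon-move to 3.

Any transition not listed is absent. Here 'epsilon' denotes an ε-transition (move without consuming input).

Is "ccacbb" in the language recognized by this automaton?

Yes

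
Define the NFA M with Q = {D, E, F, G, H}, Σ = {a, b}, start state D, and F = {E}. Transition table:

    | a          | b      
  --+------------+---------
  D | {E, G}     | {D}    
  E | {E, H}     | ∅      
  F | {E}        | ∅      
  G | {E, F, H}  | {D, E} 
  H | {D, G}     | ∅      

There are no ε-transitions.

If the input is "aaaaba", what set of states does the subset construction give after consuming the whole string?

Start in {D}.
Read 'a': D→{E, G}; now {E, G}.
Read 'a': E→{E, H}, G→{E, F, H}; now {E, F, H}.
Read 'a': E→{E, H}, F→{E}, H→{D, G}; now {D, E, G, H}.
Read 'a': D→{E, G}, E→{E, H}, G→{E, F, H}, H→{D, G}; now {D, E, F, G, H}.
Read 'b': D→{D}, E→∅, F→∅, G→{D, E}, H→∅; now {D, E}.
Read 'a': D→{E, G}, E→{E, H}; now {E, G, H}.

{E, G, H}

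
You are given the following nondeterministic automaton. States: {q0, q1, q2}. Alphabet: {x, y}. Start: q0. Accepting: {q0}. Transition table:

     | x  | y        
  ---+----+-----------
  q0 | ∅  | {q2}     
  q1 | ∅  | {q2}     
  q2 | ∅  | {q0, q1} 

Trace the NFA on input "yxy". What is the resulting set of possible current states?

Start in {q0}.
Read 'y': {q0} → {q2}.
Read 'x': {q2} → ∅.
The set is empty and remains empty for the remaining 1 symbol.

∅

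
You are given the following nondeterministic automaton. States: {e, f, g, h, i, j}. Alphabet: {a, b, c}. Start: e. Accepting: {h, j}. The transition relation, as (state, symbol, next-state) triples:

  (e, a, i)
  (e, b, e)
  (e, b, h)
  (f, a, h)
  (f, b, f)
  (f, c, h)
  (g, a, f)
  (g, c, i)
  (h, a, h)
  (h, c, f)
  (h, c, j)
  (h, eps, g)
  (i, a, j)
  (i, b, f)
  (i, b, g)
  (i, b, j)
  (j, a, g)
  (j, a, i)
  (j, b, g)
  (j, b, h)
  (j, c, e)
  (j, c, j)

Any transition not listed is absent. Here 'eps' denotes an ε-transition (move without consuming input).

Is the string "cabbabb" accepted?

No

Start in {e}.
Read 'c': e→∅; now ∅.
The set is empty and remains empty for the remaining 6 symbols.
The final set ∅ contains no accepting state.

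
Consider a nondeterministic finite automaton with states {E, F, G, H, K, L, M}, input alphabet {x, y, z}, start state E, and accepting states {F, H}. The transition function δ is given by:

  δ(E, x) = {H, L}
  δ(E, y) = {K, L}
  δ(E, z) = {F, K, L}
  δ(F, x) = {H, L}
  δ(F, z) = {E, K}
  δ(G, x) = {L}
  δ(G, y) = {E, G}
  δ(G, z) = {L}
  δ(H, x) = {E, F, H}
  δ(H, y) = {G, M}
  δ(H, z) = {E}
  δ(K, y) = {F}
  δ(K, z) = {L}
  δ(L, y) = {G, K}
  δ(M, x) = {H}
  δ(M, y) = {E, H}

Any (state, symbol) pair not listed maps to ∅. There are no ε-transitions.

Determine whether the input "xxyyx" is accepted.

Yes

Start in {E}.
Read 'x': E→{H, L}; now {H, L}.
Read 'x': H→{E, F, H}, L→∅; now {E, F, H}.
Read 'y': E→{K, L}, F→∅, H→{G, M}; now {G, K, L, M}.
Read 'y': G→{E, G}, K→{F}, L→{G, K}, M→{E, H}; now {E, F, G, H, K}.
Read 'x': E→{H, L}, F→{H, L}, G→{L}, H→{E, F, H}, K→∅; now {E, F, H, L}.
The final set {E, F, H, L} contains the accepting states F, H.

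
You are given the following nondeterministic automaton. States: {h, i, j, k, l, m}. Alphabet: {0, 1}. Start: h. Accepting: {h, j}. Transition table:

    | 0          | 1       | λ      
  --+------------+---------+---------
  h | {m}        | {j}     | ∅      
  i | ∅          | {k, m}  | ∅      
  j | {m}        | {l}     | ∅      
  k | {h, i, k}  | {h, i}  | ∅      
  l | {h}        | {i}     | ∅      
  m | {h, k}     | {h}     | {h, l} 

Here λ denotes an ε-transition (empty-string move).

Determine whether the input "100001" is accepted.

Yes

Start in {h}.
Read '1': {h} → {j}.
Read '0': {j} → {h, l, m}.
Read '0': {h, l, m} → {h, k, l, m}.
Read '0': {h, k, l, m} → {h, i, k, l, m}.
Read '0': {h, i, k, l, m} → {h, i, k, l, m}.
Read '1': {h, i, k, l, m} → {h, i, j, k, l, m}.
The final set {h, i, j, k, l, m} contains the accepting states h, j.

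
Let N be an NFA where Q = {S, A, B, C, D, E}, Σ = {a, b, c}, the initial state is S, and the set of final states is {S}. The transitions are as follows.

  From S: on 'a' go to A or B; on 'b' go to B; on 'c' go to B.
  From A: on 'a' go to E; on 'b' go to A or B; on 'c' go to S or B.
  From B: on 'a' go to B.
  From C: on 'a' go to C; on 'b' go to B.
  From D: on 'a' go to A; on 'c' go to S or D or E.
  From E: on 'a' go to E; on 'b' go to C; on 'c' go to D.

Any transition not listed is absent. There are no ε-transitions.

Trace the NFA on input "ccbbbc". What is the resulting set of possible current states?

Start in {S}.
Read 'c': S→{B}; now {B}.
Read 'c': B→∅; now ∅.
The set is empty and remains empty for the remaining 4 symbols.

∅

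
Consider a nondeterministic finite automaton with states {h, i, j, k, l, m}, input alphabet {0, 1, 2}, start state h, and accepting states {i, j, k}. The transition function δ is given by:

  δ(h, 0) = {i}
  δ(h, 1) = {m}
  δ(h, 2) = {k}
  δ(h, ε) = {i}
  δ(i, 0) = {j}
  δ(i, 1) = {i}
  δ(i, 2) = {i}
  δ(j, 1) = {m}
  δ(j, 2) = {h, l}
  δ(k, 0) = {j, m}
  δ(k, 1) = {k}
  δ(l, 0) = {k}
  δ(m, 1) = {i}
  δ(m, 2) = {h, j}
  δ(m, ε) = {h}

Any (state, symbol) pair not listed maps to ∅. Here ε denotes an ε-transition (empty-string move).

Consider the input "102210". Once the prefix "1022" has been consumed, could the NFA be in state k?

Yes

Start: ε-closure({h}) = {h, i}.
Read '1': {h, i} → {h, i, m}.
Read '0': {h, i, m} → {i, j}.
Read '2': {i, j} → {h, i, l}.
Read '2': {h, i, l} → {i, k}.
State k is in {i, k}.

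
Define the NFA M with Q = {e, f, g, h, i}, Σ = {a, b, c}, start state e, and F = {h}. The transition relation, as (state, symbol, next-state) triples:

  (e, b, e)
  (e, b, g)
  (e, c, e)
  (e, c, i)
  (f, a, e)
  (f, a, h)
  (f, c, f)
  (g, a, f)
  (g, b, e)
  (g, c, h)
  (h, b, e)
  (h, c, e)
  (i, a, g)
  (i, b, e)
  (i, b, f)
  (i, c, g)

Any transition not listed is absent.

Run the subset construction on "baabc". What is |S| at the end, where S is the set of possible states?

Start in {e}.
Read 'b': e→{e, g}; now {e, g}.
Read 'a': e→∅, g→{f}; now {f}.
Read 'a': f→{e, h}; now {e, h}.
Read 'b': e→{e, g}, h→{e}; now {e, g}.
Read 'c': e→{e, i}, g→{h}; now {e, h, i}.
That set has 3 states.

3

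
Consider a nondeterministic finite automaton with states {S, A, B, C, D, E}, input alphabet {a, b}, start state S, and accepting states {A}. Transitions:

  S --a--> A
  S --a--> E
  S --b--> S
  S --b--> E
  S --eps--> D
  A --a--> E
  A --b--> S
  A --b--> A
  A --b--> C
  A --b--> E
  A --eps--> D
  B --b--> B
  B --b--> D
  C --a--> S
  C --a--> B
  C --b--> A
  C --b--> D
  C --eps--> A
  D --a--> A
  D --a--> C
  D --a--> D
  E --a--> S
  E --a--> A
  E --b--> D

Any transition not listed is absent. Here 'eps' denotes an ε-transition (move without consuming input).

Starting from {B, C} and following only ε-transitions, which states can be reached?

{A, B, C, D}

Begin with {B, C}.
ε-move C → A; add A.
ε-move A → D; add D.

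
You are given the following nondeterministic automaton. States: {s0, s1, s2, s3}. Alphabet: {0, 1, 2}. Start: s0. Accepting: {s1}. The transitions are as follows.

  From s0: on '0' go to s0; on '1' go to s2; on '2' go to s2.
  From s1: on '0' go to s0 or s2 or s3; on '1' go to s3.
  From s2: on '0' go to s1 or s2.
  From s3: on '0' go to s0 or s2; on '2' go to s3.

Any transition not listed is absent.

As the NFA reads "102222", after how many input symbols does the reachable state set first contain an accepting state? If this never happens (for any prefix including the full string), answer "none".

2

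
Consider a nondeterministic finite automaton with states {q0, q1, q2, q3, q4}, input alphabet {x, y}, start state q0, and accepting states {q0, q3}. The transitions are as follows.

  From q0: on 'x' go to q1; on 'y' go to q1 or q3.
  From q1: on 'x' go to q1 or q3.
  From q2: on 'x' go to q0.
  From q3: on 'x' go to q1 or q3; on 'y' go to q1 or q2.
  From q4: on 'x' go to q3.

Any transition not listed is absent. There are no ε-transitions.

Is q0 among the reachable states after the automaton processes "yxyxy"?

Start in {q0}.
Read 'y': {q0} → {q1, q3}.
Read 'x': {q1, q3} → {q1, q3}.
Read 'y': {q1, q3} → {q1, q2}.
Read 'x': {q1, q2} → {q0, q1, q3}.
Read 'y': {q0, q1, q3} → {q1, q2, q3}.
State q0 is not in {q1, q2, q3}.

No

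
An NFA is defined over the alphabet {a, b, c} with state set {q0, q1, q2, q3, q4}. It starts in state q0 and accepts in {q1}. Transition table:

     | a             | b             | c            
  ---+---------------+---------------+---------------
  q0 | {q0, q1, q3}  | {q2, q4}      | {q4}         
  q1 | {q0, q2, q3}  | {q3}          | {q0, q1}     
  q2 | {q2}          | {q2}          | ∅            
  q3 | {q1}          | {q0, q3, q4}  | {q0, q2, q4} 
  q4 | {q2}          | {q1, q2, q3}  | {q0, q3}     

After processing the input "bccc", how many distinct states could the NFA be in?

3

Start in {q0}.
Read 'b': q0→{q2, q4}; now {q2, q4}.
Read 'c': q2→∅, q4→{q0, q3}; now {q0, q3}.
Read 'c': q0→{q4}, q3→{q0, q2, q4}; now {q0, q2, q4}.
Read 'c': q0→{q4}, q2→∅, q4→{q0, q3}; now {q0, q3, q4}.
That set has 3 states.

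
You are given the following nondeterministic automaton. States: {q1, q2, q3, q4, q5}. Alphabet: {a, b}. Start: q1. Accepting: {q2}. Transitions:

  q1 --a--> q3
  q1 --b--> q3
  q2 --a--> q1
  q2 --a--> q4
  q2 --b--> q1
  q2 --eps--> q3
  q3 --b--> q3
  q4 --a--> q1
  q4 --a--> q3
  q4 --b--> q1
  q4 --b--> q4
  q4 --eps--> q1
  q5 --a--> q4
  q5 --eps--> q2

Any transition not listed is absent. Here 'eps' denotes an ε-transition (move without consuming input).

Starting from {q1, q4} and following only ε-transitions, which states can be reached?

{q1, q4}

Begin with {q1, q4}.
No ε-moves leave this set, so the closure equals the set itself.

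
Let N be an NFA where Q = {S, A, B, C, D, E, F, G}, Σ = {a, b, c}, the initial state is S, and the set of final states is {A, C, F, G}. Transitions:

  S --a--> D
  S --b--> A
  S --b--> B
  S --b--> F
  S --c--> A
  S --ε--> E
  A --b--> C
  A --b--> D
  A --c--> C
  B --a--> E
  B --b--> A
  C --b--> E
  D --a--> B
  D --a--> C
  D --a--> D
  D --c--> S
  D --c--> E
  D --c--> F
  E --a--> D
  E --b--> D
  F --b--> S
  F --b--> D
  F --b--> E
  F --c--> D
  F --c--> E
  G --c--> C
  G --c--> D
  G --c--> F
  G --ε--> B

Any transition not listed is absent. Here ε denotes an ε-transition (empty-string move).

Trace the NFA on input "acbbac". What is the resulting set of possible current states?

Start: ε-closure({S}) = {S, E}.
Read 'a': {S, E} → {D}.
Read 'c': {D} → {S, E, F}.
Read 'b': {S, E, F} → {S, A, B, D, E, F}.
Read 'b': {S, A, B, D, E, F} → {S, A, B, C, D, E, F}.
Read 'a': {S, A, B, C, D, E, F} → {B, C, D, E}.
Read 'c': {B, C, D, E} → {S, E, F}.

{S, E, F}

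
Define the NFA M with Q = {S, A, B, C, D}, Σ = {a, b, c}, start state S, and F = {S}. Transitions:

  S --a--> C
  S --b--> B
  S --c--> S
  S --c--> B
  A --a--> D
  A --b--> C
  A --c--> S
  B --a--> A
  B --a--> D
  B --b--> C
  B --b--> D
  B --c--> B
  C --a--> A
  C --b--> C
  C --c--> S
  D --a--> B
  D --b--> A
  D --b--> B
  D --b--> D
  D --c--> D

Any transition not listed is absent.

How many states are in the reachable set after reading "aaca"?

Start in {S}.
Read 'a': S→{C}; now {C}.
Read 'a': C→{A}; now {A}.
Read 'c': A→{S}; now {S}.
Read 'a': S→{C}; now {C}.
That set has 1 state.

1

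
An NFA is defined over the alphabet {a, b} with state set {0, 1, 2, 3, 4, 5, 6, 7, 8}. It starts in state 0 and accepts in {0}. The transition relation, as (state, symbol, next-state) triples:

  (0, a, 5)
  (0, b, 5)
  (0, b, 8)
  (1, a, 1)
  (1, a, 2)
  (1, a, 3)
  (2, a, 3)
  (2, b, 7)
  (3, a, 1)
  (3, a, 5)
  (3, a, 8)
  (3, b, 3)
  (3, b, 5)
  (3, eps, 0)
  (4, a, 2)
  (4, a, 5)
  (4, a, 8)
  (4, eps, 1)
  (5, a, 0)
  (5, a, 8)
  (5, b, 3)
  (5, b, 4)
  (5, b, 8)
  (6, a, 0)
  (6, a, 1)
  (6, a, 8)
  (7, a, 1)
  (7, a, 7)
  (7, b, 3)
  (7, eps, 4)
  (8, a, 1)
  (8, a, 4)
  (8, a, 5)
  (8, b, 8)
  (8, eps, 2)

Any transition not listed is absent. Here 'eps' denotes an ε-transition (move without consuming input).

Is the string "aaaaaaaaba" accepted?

Yes

Start in {0}.
Read 'a': 0→{5}; now {5}.
Read 'a': 5→{0, 8}; union {0, 8}; ε-closure = {0, 2, 8}.
Read 'a': 0→{5}, 2→{3}, 8→{1, 4, 5}; union {1, 3, 4, 5}; ε-closure = {0, 1, 3, 4, 5}.
Read 'a': 0→{5}, 1→{1, 2, 3}, 3→{1, 5, 8}, 4→{2, 5, 8}, 5→{0, 8}; now {0, 1, 2, 3, 5, 8}.
Read 'a': 0→{5}, 1→{1, 2, 3}, 2→{3}, 3→{1, 5, 8}, 5→{0, 8}, 8→{1, 4, 5}; now {0, 1, 2, 3, 4, 5, 8}.
Read 'a': 0→{5}, 1→{1, 2, 3}, 2→{3}, 3→{1, 5, 8}, 4→{2, 5, 8}, 5→{0, 8}, 8→{1, 4, 5}; now {0, 1, 2, 3, 4, 5, 8}.
Read 'a': 0→{5}, 1→{1, 2, 3}, 2→{3}, 3→{1, 5, 8}, 4→{2, 5, 8}, 5→{0, 8}, 8→{1, 4, 5}; now {0, 1, 2, 3, 4, 5, 8}.
Read 'a': 0→{5}, 1→{1, 2, 3}, 2→{3}, 3→{1, 5, 8}, 4→{2, 5, 8}, 5→{0, 8}, 8→{1, 4, 5}; now {0, 1, 2, 3, 4, 5, 8}.
Read 'b': 0→{5, 8}, 1→∅, 2→{7}, 3→{3, 5}, 4→∅, 5→{3, 4, 8}, 8→{8}; union {3, 4, 5, 7, 8}; ε-closure = {0, 1, 2, 3, 4, 5, 7, 8}.
Read 'a': 0→{5}, 1→{1, 2, 3}, 2→{3}, 3→{1, 5, 8}, 4→{2, 5, 8}, 5→{0, 8}, 7→{1, 7}, 8→{1, 4, 5}; now {0, 1, 2, 3, 4, 5, 7, 8}.
The final set {0, 1, 2, 3, 4, 5, 7, 8} contains the accepting state 0.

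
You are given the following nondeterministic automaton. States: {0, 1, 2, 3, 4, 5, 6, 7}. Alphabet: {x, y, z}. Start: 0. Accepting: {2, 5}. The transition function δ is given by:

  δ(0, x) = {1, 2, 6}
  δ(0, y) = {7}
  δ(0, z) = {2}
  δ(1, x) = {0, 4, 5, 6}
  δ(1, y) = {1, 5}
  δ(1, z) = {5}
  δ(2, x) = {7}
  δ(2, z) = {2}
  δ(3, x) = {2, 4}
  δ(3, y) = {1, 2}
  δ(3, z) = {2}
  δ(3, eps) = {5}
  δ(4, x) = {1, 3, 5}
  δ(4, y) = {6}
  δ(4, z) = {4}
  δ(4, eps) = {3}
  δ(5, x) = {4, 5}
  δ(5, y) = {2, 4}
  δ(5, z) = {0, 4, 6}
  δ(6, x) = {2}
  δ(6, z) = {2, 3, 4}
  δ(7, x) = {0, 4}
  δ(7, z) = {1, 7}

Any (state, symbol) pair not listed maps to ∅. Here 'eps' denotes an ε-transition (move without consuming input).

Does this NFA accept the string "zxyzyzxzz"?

No

Start in {0}.
Read 'z': 0→{2}; now {2}.
Read 'x': 2→{7}; now {7}.
Read 'y': 7→∅; now ∅.
The set is empty and remains empty for the remaining 6 symbols.
The final set ∅ contains no accepting state.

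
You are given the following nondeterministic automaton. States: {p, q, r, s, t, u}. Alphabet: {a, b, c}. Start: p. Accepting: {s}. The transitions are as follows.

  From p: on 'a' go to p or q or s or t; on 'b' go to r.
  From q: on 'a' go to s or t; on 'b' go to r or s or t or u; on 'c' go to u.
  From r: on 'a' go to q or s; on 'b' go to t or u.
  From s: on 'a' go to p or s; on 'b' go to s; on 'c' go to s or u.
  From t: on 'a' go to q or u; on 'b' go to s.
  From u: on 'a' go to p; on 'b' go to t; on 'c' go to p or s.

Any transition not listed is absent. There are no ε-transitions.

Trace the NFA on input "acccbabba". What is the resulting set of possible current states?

{p, q, s, u}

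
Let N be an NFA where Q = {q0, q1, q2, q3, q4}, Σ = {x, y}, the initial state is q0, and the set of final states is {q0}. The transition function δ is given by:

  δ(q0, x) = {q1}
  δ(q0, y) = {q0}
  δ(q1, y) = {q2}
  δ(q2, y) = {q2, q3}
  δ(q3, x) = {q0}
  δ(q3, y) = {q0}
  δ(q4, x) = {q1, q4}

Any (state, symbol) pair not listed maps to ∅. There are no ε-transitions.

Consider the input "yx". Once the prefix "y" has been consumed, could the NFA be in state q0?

Yes

Start in {q0}.
Read 'y': {q0} → {q0}.
State q0 is in {q0}.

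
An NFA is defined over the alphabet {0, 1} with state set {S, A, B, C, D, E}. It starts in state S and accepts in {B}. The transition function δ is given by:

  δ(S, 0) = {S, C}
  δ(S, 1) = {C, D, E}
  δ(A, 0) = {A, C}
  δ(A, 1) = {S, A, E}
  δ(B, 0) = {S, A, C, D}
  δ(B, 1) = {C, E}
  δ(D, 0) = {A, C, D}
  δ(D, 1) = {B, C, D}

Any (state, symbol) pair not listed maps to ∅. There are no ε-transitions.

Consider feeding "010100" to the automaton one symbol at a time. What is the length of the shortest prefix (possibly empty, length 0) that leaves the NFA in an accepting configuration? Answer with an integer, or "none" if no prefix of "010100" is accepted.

4

Start in {S}.
Read '0': S→{S, C}; now {S, C}.
Read '1': S→{C, D, E}, C→∅; now {C, D, E}.
Read '0': C→∅, D→{A, C, D}, E→∅; now {A, C, D}.
Read '1': A→{S, A, E}, C→∅, D→{B, C, D}; now {S, A, B, C, D, E}.
None of the earlier sets intersect F, but {S, A, B, C, D, E} does.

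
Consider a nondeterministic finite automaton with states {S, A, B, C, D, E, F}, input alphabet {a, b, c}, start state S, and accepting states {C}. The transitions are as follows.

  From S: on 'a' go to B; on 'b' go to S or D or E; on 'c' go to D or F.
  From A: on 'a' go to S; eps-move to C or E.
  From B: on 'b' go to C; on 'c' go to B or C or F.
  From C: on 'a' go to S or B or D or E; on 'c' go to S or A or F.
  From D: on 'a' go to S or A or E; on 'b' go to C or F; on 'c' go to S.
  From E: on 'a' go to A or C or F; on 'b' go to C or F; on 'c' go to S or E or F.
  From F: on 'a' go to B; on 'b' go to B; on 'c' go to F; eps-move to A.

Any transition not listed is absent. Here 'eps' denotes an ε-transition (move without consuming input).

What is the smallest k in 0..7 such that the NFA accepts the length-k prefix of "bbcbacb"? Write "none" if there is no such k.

2

Start in {S}.
Read 'b': S→{S, D, E}; now {S, D, E}.
Read 'b': S→{S, D, E}, D→{C, F}, E→{C, F}; union {S, C, D, E, F}; ε-closure = {S, A, C, D, E, F}.
None of the earlier sets intersect F, but {S, A, C, D, E, F} does.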